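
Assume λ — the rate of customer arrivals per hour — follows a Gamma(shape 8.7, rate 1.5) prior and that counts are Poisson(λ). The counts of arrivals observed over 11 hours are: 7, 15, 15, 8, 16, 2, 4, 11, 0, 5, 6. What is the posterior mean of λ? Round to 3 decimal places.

Posterior mean ≈ 7.816

The Poisson likelihood adds the total count to the shape and the number of exposure periods to the rate. Here ∑xᵢ = 89 and n = 11, so shape 8.7→97.7 and rate 1.5→12.5.
E[λ | data] = 97.7/12.5 = 7.816.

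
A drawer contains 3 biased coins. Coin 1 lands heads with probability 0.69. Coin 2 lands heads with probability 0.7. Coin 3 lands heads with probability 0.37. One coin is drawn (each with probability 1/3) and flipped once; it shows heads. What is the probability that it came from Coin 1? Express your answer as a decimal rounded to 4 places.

P(heads|C1) = 0.69; P(heads|C2) = 0.7; P(heads|C3) = 0.37.
Prior × likelihood for each source: 0.333333·0.69=0.2300, 0.333333·0.7=0.2333, 0.333333·0.37=0.1233. Summing gives P(heads) = 0.58667.
P(Coin 1 | heads) = 0.2300 / 0.58667 = 0.3920.

Posterior probability ≈ 0.3920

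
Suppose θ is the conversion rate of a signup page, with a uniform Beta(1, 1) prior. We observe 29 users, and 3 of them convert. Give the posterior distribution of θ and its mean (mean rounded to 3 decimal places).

Posterior: Beta(4, 27); mean ≈ 0.129

Observing 3 successes and 26 failures updates Beta(1, 1) by adding the success and failure counts to the two shape parameters: α = 1+3 = 4, β = 1+26 = 27.
E[θ | data] = 4/(4+27) = 0.129.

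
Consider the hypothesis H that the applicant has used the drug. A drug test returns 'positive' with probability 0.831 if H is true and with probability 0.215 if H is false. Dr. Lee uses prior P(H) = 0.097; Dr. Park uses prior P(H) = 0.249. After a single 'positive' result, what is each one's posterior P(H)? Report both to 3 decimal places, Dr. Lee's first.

P('+'|H) = 0.831, P('+'|¬H) = 0.215.
Dr. Lee: numerator 0.831·0.097 = 0.080607; evidence = 0.080607+0.215·0.903 = 0.27475; posterior = 0.293.
Dr. Park: numerator 0.831·0.249 = 0.20692; evidence = 0.20692+0.215·0.751 = 0.36838; posterior = 0.562.

Dr. Lee: 0.293; Dr. Park: 0.562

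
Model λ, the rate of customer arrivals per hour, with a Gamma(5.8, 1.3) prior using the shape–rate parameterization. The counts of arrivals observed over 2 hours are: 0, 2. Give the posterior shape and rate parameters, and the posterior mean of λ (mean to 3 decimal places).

Posterior: Gamma(shape=7.8, rate=3.3); mean ≈ 2.364

Total count ∑xᵢ = 2 over n = 2 hours.
Gamma is conjugate to the Poisson likelihood: posterior is Gamma(shape = 5.8+2 = 7.8, rate = 1.3+2 = 3.3).
E[λ | data] = 7.8/3.3 = 2.364.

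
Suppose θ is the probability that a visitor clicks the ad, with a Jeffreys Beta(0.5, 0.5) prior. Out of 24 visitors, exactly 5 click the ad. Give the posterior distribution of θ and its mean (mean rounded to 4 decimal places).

Posterior: Beta(5.5, 19.5); mean ≈ 0.2200

The binomial likelihood is conjugate to the Beta prior: with 5 successes and 19 failures, the posterior is Beta(0.5+5, 0.5+19) = Beta(5.5, 19.5).
E[θ | data] = 5.5/(5.5+19.5) = 0.2200.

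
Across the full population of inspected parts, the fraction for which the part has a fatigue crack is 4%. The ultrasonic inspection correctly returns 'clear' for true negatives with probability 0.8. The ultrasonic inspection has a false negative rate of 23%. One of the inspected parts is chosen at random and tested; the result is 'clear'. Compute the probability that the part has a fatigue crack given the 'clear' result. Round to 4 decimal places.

P(H | E) ≈ 0.0118

Let H be the event that the part has a fatigue crack. P(H) = 0.04, so P(¬H) = 0.96. With E the 'clear' result, P(E|H) = 0.23 and P(E|¬H) = 0.8.
P(E) = 0.23·0.04 + 0.8·0.96 = 0.0092000 + 0.76800 = 0.77720.
By Bayes' theorem, P(H|E) = 0.0092000 / 0.77720 = 0.0118.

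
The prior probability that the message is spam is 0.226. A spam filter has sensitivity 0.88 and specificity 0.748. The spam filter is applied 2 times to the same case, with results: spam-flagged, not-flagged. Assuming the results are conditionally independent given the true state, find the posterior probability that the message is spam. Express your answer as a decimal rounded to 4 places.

With H the event that the message is spam, the joint likelihood of the observed sequence is P(data|H) = 0.88·0.12 = 0.10560 and P(data|¬H) = 0.252·0.748 = 0.18850.
Bayes: P(H|data) = 0.226·0.10560 / (0.226·0.10560 + 0.774·0.18850) = 0.023866/0.16976 = 0.1406.

Posterior P(H) ≈ 0.1406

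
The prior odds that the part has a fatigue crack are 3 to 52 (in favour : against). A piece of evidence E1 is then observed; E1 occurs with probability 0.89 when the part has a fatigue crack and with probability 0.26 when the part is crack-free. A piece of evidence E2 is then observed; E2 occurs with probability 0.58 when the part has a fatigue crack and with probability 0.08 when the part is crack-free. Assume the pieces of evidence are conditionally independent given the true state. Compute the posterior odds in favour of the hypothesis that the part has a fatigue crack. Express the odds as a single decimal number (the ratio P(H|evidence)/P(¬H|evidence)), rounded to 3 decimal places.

Posterior odds ≈ 1.432

Prior odds = 3/52 = 0.057692. In log-odds, ln(0.057692) = -2.8526.
Add log likelihood ratios: ln(3.4231) + ln(7.2500) = 3.2115.
Posterior log-odds = 0.35891, so posterior odds = exp(0.35891) = 1.4318.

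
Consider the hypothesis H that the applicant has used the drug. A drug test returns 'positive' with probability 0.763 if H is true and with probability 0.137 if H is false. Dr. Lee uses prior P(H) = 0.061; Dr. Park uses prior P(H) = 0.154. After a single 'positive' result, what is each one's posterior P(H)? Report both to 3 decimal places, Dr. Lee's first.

The likelihood ratio for a 'positive' result is 0.763/0.137 = 5.5693.
Dr. Lee: prior odds 0.061/0.939 = 0.064963; posterior odds 0.36180; posterior probability 0.266.
Dr. Park: prior odds 0.154/0.846 = 0.18203; posterior odds 1.0138; posterior probability 0.503.

Dr. Lee: 0.266; Dr. Park: 0.503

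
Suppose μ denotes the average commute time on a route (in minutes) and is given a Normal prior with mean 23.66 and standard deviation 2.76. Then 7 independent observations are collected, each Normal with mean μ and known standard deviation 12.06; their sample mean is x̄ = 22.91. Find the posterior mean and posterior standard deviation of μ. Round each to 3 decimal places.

With known σ, the Normal prior is conjugate. Weight on the data is w = (n/σ²)/(n/σ² + 1/τ₀²) = 0.0481286/(0.0481286+0.131275) = 0.26827.
Posterior mean = w·x̄ + (1−w)·μ₀ = 0.26827·22.91 + 0.73173·23.66 = 23.459. Posterior variance = 1/(0.0481286+0.131275) = 5.57403, so SD = 2.361.

Posterior mean ≈ 23.459; posterior SD ≈ 2.361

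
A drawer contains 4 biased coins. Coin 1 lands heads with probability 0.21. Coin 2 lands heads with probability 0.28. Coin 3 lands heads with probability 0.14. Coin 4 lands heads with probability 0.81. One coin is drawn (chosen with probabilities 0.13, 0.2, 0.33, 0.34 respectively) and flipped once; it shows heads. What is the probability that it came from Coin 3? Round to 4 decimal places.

Posterior probability ≈ 0.1141

Tabulate prior·likelihood by source: [1] prior 0.13, lik 0.21, product 0.02730; [2] prior 0.2, lik 0.28, product 0.05600; [3] prior 0.33, lik 0.14, product 0.04620; [4] prior 0.34, lik 0.81, product 0.2754.
Normalizing constant = 0.40490; the posterior for Coin 3 is its product over the sum, 0.04620/0.40490 = 0.1141.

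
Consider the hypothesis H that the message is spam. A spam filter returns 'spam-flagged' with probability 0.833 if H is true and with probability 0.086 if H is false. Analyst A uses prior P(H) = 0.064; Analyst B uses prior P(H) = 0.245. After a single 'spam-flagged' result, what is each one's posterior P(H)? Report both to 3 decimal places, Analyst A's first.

The likelihood ratio for a 'spam-flagged' result is 0.833/0.086 = 9.6860.
Analyst A: prior odds 0.064/0.936 = 0.068376; posterior odds 0.66229; posterior probability 0.398.
Analyst B: prior odds 0.245/0.755 = 0.32450; posterior odds 3.1432; posterior probability 0.759.

Analyst A: 0.398; Analyst B: 0.759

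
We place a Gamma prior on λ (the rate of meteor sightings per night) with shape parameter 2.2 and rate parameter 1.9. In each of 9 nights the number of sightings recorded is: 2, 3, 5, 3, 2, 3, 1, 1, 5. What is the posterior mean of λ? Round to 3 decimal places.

The Poisson likelihood adds the total count to the shape and the number of exposure periods to the rate. Here ∑xᵢ = 25 and n = 9, so shape 2.2→27.2 and rate 1.9→10.9.
Posterior mean = shape/rate = 27.2/10.9 = 2.495.

Posterior mean ≈ 2.495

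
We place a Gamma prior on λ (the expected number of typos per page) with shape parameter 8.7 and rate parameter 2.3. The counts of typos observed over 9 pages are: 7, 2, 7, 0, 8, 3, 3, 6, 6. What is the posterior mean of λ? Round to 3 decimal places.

Posterior mean ≈ 4.487

The Poisson likelihood adds the total count to the shape and the number of exposure periods to the rate. Here ∑xᵢ = 42 and n = 9, so shape 8.7→50.7 and rate 2.3→11.3.
E[λ | data] = 50.7/11.3 = 4.487.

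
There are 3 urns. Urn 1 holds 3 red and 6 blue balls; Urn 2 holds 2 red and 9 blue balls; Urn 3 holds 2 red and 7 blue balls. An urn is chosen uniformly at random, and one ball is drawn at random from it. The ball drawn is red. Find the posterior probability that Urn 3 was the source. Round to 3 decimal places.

Tabulate prior·likelihood by source: [1] prior 0.333333, lik 0.3333, product 0.1111; [2] prior 0.333333, lik 0.1818, product 0.06061; [3] prior 0.333333, lik 0.2222, product 0.07407.
Normalizing constant = 0.24579; the posterior for Urn 3 is its product over the sum, 0.07407/0.24579 = 0.301.

Posterior probability ≈ 0.301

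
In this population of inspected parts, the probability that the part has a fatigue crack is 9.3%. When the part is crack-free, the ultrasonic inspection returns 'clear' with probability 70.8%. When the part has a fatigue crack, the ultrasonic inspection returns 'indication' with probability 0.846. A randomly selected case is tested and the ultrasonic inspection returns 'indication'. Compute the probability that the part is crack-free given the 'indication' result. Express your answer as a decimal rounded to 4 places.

Let H be the event that the part has a fatigue crack. P(H) = 0.093, so P(¬H) = 0.907. With E the 'indication' result, P(E|H) = 0.846 and P(E|¬H) = 0.292.
P(E) = 0.846·0.093 + 0.292·0.907 = 0.078678 + 0.26484 = 0.34352.
By Bayes' theorem, P(H|E) = 0.078678 / 0.34352 = 0.2290. Hence P(¬H|E) = 1 − 0.2290 = 0.7710.

P(¬H | E) ≈ 0.7710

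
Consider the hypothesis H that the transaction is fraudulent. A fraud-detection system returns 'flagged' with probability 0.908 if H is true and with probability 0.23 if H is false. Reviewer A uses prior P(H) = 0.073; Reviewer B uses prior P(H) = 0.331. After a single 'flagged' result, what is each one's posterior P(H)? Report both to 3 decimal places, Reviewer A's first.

The likelihood ratio for a 'flagged' result is 0.908/0.23 = 3.9478.
Reviewer A: prior odds 0.073/0.927 = 0.078749; posterior odds 0.31089; posterior probability 0.237.
Reviewer B: prior odds 0.331/0.669 = 0.49477; posterior odds 1.9533; posterior probability 0.661.

Reviewer A: 0.237; Reviewer B: 0.661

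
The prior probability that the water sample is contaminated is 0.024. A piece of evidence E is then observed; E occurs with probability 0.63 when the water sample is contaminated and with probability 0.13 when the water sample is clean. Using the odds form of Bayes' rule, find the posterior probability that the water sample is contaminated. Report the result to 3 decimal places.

Prior odds = 0.024/(1−0.024) = 0.024590. In log-odds, ln(0.024590) = -3.7054.
Add log likelihood ratio: ln(4.8462) = 1.5782.
Posterior log-odds = -2.1272, so posterior odds = exp(-2.1272) = 0.11917. Converting, P(H|E) = 0.11917/1.1192 = 0.106.

Posterior probability ≈ 0.106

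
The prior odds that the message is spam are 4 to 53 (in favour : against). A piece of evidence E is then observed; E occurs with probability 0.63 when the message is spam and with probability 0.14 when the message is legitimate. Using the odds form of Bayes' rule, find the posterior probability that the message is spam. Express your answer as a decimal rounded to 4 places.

Posterior probability ≈ 0.2535

Prior odds = 4/53 = 0.075472. In log-odds, ln(0.075472) = -2.5840.
Add log likelihood ratio: ln(4.5000) = 1.5041.
Posterior log-odds = -1.0799, so posterior odds = exp(-1.0799) = 0.33962. Converting, P(H|E) = 0.33962/1.3396 = 0.2535.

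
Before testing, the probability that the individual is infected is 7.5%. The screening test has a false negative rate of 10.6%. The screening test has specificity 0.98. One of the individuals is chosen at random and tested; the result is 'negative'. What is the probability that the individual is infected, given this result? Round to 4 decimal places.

P(H | E) ≈ 0.0087

Write H for 'the individual is infected'. Prior odds H:¬H = 0.075/0.925 = 0.081081. For the 'negative' outcome, the likelihood ratio is 0.106/0.98 = 0.10816.
Posterior odds = 0.081081 × 0.10816 = 0.0087700, so P(H|E) = 0.0087700/(1+0.0087700) = 0.0087.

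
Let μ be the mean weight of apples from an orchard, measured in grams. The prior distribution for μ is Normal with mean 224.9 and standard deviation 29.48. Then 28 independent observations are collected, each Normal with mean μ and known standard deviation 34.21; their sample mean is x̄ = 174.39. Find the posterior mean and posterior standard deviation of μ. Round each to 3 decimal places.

Posterior mean ≈ 176.708; posterior SD ≈ 6.315

With known σ, the Normal prior is conjugate. Weight on the data is w = (n/σ²)/(n/σ² + 1/τ₀²) = 0.0239250/(0.0239250+0.00115065) = 0.95411.
Posterior mean = w·x̄ + (1−w)·μ₀ = 0.95411·174.39 + 0.045887·224.9 = 176.708. Posterior variance = 1/(0.0239250+0.00115065) = 39.8793, so SD = 6.315.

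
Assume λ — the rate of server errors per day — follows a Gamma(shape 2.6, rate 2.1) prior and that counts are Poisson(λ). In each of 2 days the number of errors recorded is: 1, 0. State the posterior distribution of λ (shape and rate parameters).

Total count ∑xᵢ = 1 over n = 2 days.
Gamma is conjugate to the Poisson likelihood: posterior is Gamma(shape = 2.6+1 = 3.6, rate = 2.1+2 = 4.1).

Posterior: Gamma(shape=3.6, rate=4.1)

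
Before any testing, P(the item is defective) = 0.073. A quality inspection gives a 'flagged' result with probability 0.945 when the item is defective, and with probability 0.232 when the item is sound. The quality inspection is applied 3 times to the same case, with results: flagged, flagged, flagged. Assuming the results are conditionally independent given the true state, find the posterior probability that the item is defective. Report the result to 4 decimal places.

Posterior P(H) ≈ 0.8418

Let H be the event that the item is defective; start with P(H) = 0.073. P('flagged'|H) = 0.945, P('flagged'|¬H) = 0.232.
Update on result 1 ('flagged'): P(H) ← 0.945·0.0730 / (0.945·0.0730 + 0.232·0.9270) = 0.068985/0.28405 = 0.2429.
Update on result 2 ('flagged'): P(H) ← 0.945·0.2429 / (0.945·0.2429 + 0.232·0.7571) = 0.22951/0.40516 = 0.5665.
Update on result 3 ('flagged'): P(H) ← 0.945·0.5665 / (0.945·0.5665 + 0.232·0.4335) = 0.53530/0.63588 = 0.8418.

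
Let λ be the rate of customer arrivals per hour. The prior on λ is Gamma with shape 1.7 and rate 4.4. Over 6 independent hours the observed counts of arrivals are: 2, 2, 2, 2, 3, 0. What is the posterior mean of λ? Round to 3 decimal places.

Total count ∑xᵢ = 11 over n = 6 hours.
Gamma is conjugate to the Poisson likelihood: posterior is Gamma(shape = 1.7+11 = 12.7, rate = 4.4+6 = 10.4).
E[λ | data] = 12.7/10.4 = 1.221.

Posterior mean ≈ 1.221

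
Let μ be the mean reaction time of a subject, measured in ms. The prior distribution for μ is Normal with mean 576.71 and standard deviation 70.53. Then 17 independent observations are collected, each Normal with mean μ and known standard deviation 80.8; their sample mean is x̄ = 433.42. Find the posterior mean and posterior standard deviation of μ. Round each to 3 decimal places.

Prior precision 1/τ₀² = 1/70.53² = 0.00020103; data precision n/σ² = 17/80.8² = 0.00260391.
Posterior precision = 0.00020103 + 0.00260391 = 0.00280494, giving posterior SD = 1/√0.00280494 = 18.882.
Posterior mean = (0.00020103·576.71 + 0.00260391·433.42) / 0.00280494 = 443.689.

Posterior mean ≈ 443.689; posterior SD ≈ 18.882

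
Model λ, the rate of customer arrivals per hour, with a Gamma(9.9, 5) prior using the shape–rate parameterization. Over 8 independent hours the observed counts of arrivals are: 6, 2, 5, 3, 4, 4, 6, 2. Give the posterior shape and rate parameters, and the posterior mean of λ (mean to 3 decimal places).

The Poisson likelihood adds the total count to the shape and the number of exposure periods to the rate. Here ∑xᵢ = 32 and n = 8, so shape 9.9→41.9 and rate 5→13.
E[λ | data] = 41.9/13 = 3.223.

Posterior: Gamma(shape=41.9, rate=13); mean ≈ 3.223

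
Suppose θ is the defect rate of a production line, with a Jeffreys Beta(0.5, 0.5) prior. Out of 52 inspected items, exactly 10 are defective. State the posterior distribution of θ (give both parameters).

Posterior: Beta(10.5, 42.5)

The binomial likelihood is conjugate to the Beta prior: with 10 successes and 42 failures, the posterior is Beta(0.5+10, 0.5+42) = Beta(10.5, 42.5).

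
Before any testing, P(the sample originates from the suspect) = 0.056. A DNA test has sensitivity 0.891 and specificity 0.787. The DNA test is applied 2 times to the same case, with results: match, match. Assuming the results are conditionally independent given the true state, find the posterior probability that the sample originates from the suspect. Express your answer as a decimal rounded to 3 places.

Posterior P(H) ≈ 0.509

With H the event that the sample originates from the suspect, the joint likelihood of the observed sequence is P(data|H) = 0.891·0.891 = 0.79388 and P(data|¬H) = 0.213·0.213 = 0.045369.
Bayes: P(H|data) = 0.056·0.79388 / (0.056·0.79388 + 0.944·0.045369) = 0.044457/0.087286 = 0.5093.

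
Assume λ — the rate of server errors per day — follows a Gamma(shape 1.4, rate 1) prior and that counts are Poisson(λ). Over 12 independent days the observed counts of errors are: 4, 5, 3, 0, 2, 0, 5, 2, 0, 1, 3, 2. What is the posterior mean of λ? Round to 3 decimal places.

Posterior mean ≈ 2.185

Total count ∑xᵢ = 27 over n = 12 days.
Gamma is conjugate to the Poisson likelihood: posterior is Gamma(shape = 1.4+27 = 28.4, rate = 1+12 = 13).
Posterior mean = shape/rate = 28.4/13 = 2.185.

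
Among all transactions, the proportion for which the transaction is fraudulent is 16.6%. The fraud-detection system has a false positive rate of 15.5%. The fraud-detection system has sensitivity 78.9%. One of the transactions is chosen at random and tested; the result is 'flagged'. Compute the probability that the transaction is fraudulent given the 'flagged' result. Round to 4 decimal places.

P(H | E) ≈ 0.5033

Write H for 'the transaction is fraudulent'. Prior odds H:¬H = 0.166/0.834 = 0.19904. For the 'flagged' outcome, the likelihood ratio is 0.789/0.155 = 5.0903.
Posterior odds = 0.19904 × 5.0903 = 1.0132, so P(H|E) = 1.0132/(1+1.0132) = 0.5033.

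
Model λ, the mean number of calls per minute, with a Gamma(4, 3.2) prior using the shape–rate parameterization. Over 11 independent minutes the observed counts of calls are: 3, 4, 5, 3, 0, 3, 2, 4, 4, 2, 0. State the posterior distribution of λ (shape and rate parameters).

Total count ∑xᵢ = 30 over n = 11 minutes.
Gamma is conjugate to the Poisson likelihood: posterior is Gamma(shape = 4+30 = 34, rate = 3.2+11 = 14.2).

Posterior: Gamma(shape=34, rate=14.2)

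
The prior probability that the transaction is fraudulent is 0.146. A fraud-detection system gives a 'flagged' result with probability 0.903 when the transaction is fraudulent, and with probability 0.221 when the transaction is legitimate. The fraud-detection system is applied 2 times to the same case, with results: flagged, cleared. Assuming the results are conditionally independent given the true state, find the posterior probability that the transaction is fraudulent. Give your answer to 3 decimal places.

Posterior P(H) ≈ 0.080

Let H be the event that the transaction is fraudulent; start with P(H) = 0.146. P('flagged'|H) = 0.903, P('flagged'|¬H) = 0.221.
Update on result 1 ('flagged'): P(H) ← 0.903·0.1460 / (0.903·0.1460 + 0.221·0.8540) = 0.13184/0.32057 = 0.4113.
Update on result 2 ('cleared'): P(H) ← 0.097·0.4113 / (0.097·0.4113 + 0.779·0.5887) = 0.039892/0.49852 = 0.0800.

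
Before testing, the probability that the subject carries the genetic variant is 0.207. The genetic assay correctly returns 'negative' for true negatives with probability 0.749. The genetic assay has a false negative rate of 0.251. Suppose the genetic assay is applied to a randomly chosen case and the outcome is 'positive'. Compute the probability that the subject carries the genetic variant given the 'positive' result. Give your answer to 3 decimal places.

P(H | E) ≈ 0.438

Write H for 'the subject carries the genetic variant'. Prior odds H:¬H = 0.207/0.793 = 0.26103. For the 'positive' outcome, the likelihood ratio is 0.749/0.251 = 2.9841.
Posterior odds = 0.26103 × 2.9841 = 0.77894, so P(H|E) = 0.77894/(1+0.77894) = 0.438.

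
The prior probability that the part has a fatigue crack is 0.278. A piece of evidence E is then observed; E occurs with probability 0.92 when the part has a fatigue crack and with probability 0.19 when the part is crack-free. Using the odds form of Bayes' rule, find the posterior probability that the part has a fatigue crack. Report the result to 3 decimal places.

Prior odds = 0.278/(1−0.278) = 0.38504.
Likelihood ratio for E = 0.92/0.19 = 4.8421.
Posterior odds = prior odds × LR = 1.8644.
Posterior probability = odds/(1+odds) = 1.8644/2.8644 = 0.651.

Posterior probability ≈ 0.651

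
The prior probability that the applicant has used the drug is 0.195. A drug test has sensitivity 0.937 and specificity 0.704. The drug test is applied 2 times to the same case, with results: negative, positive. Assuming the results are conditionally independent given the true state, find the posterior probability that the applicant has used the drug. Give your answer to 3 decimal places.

Posterior P(H) ≈ 0.064

With H the event that the applicant has used the drug, the joint likelihood of the observed sequence is P(data|H) = 0.063·0.937 = 0.059031 and P(data|¬H) = 0.704·0.296 = 0.20838.
Bayes: P(H|data) = 0.195·0.059031 / (0.195·0.059031 + 0.805·0.20838) = 0.011511/0.17926 = 0.0642.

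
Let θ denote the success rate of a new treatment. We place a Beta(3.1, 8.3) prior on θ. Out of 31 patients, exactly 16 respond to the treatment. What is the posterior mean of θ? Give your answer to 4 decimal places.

Posterior mean ≈ 0.4505

Observing 16 successes and 15 failures updates Beta(3.1, 8.3) by adding the success and failure counts to the two shape parameters: α = 3.1+16 = 19.1, β = 8.3+15 = 23.3.
E[θ | data] = 19.1/(19.1+23.3) = 0.4505.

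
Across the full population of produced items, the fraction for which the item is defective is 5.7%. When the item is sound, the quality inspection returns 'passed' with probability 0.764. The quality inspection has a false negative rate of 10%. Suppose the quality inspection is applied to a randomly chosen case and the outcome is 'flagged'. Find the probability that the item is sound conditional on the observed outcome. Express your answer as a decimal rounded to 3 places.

P(¬H | E) ≈ 0.813

Write H for 'the item is defective'. Prior odds H:¬H = 0.057/0.943 = 0.060445. For the 'flagged' outcome, the likelihood ratio is 0.9/0.236 = 3.8136.
Posterior odds = 0.060445 × 3.8136 = 0.23051, so P(H|E) = 0.23051/(1+0.23051) = 0.187. Then P(¬H|E) = 1 − 0.187 = 0.813.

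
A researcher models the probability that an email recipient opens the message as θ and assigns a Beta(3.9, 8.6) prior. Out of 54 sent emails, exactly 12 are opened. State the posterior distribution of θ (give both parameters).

Observing 12 successes and 42 failures updates Beta(3.9, 8.6) by adding the success and failure counts to the two shape parameters: α = 3.9+12 = 15.9, β = 8.6+42 = 50.6.

Posterior: Beta(15.9, 50.6)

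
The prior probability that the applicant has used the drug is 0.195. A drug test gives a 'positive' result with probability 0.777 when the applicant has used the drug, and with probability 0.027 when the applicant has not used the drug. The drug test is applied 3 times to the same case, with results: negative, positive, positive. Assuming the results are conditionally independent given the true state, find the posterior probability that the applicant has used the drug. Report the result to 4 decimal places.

Posterior P(H) ≈ 0.9787

Let H be the event that the applicant has used the drug; start with P(H) = 0.195. P('positive'|H) = 0.777, P('positive'|¬H) = 0.027.
Update on result 1 ('negative'): P(H) ← 0.223·0.1950 / (0.223·0.1950 + 0.973·0.8050) = 0.043485/0.82675 = 0.0526.
Update on result 2 ('positive'): P(H) ← 0.777·0.0526 / (0.777·0.0526 + 0.027·0.9474) = 0.040868/0.066448 = 0.6150.
Update on result 3 ('positive'): P(H) ← 0.777·0.6150 / (0.777·0.6150 + 0.027·0.3850) = 0.47789/0.48828 = 0.9787.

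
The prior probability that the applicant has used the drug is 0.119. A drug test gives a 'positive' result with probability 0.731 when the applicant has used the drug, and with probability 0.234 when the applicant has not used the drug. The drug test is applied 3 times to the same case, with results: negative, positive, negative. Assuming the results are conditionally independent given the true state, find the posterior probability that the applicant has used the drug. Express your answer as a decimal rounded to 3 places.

With H the event that the applicant has used the drug, the joint likelihood of the observed sequence is P(data|H) = 0.269·0.731·0.269 = 0.052896 and P(data|¬H) = 0.766·0.234·0.766 = 0.13730.
Bayes: P(H|data) = 0.119·0.052896 / (0.119·0.052896 + 0.881·0.13730) = 0.0062946/0.12726 = 0.0495.

Posterior P(H) ≈ 0.049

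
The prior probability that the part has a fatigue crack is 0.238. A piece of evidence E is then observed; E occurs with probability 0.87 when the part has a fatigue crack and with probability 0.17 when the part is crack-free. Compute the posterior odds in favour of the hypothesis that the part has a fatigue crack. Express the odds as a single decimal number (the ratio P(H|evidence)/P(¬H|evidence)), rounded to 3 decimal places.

Posterior odds ≈ 1.598

Prior odds = 0.238/(1−0.238) = 0.31234. In log-odds, ln(0.31234) = -1.1637.
Add log likelihood ratio: ln(5.1176) = 1.6327.
Posterior log-odds = 0.46902, so posterior odds = exp(0.46902) = 1.5984.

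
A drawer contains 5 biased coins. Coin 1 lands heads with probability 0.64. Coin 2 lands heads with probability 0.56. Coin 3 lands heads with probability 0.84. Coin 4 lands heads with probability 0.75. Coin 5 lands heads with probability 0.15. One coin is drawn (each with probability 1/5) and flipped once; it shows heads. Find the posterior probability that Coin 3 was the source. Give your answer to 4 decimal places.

P(heads|C1) = 0.64; P(heads|C2) = 0.56; P(heads|C3) = 0.84; P(heads|C4) = 0.75; P(heads|C5) = 0.15.
Prior × likelihood for each source: 0.2·0.64=0.1280, 0.2·0.56=0.1120, 0.2·0.84=0.1680, 0.2·0.75=0.1500, 0.2·0.15=0.03000. Summing gives P(heads) = 0.58800.
P(Coin 3 | heads) = 0.1680 / 0.58800 = 0.2857.

Posterior probability ≈ 0.2857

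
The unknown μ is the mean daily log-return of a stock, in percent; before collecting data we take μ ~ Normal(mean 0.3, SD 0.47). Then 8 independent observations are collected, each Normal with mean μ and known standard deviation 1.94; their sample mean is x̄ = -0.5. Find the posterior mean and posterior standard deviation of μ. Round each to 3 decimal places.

Posterior mean ≈ 0.044; posterior SD ≈ 0.388

With known σ, the Normal prior is conjugate. Weight on the data is w = (n/σ²)/(n/σ² + 1/τ₀²) = 2.12562/(2.12562+4.52694) = 0.31952.
Posterior mean = w·x̄ + (1−w)·μ₀ = 0.31952·-0.5 + 0.68048·0.3 = 0.044. Posterior variance = 1/(2.12562+4.52694) = 0.150318, so SD = 0.388.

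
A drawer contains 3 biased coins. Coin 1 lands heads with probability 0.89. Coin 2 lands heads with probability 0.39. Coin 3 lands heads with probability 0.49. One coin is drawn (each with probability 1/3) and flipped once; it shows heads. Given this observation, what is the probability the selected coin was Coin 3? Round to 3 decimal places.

Posterior probability ≈ 0.277

P(heads|C1) = 0.89; P(heads|C2) = 0.39; P(heads|C3) = 0.49.
Prior × likelihood for each source: 0.333333·0.89=0.2967, 0.333333·0.39=0.1300, 0.333333·0.49=0.1633. Summing gives P(heads) = 0.59000.
P(Coin 3 | heads) = 0.1633 / 0.59000 = 0.277.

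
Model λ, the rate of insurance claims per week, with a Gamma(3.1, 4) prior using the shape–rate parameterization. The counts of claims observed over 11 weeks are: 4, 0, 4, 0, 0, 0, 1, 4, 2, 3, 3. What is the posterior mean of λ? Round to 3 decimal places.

Total count ∑xᵢ = 21 over n = 11 weeks.
Gamma is conjugate to the Poisson likelihood: posterior is Gamma(shape = 3.1+21 = 24.1, rate = 4+11 = 15).
Posterior mean = shape/rate = 24.1/15 = 1.607.

Posterior mean ≈ 1.607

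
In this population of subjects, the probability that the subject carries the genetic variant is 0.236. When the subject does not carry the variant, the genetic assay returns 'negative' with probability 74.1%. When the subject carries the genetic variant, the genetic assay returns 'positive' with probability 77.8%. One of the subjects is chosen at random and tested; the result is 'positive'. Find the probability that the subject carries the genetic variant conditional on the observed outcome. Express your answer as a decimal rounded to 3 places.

P(H | E) ≈ 0.481

Write H for 'the subject carries the genetic variant'. Prior odds H:¬H = 0.236/0.764 = 0.30890. For the 'positive' outcome, the likelihood ratio is 0.778/0.259 = 3.0039.
Posterior odds = 0.30890 × 3.0039 = 0.92789, so P(H|E) = 0.92789/(1+0.92789) = 0.481.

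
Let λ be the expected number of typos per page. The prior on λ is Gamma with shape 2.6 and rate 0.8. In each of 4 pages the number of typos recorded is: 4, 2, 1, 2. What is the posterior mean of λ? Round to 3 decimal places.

Posterior mean ≈ 2.417

Total count ∑xᵢ = 9 over n = 4 pages.
Gamma is conjugate to the Poisson likelihood: posterior is Gamma(shape = 2.6+9 = 11.6, rate = 0.8+4 = 4.8).
Posterior mean = shape/rate = 11.6/4.8 = 2.417.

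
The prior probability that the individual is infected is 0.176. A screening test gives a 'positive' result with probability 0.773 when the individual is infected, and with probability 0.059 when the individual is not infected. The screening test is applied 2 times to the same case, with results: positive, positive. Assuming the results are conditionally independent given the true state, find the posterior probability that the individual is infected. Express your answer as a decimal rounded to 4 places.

Posterior P(H) ≈ 0.9734

With H the event that the individual is infected, the joint likelihood of the observed sequence is P(data|H) = 0.773·0.773 = 0.59753 and P(data|¬H) = 0.059·0.059 = 0.0034810.
Bayes: P(H|data) = 0.176·0.59753 / (0.176·0.59753 + 0.824·0.0034810) = 0.10517/0.10803 = 0.9734.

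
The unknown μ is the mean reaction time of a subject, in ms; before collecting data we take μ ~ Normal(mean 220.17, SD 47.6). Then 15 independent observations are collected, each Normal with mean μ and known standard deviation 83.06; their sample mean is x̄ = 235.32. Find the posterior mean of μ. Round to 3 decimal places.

Posterior mean ≈ 232.764

Prior precision 1/τ₀² = 1/47.6² = 0.00044135; data precision n/σ² = 15/83.06² = 0.00217424.
Posterior precision = 0.00044135 + 0.00217424 = 0.00261559.
Posterior mean = (0.00044135·220.17 + 0.00217424·235.32) / 0.00261559 = 232.764.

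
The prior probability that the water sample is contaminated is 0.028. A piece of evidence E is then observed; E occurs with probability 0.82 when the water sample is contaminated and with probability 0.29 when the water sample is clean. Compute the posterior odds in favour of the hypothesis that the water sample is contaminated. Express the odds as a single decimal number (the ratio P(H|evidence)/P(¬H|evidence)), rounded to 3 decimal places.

Prior odds = 0.028/(1−0.028) = 0.028807. In log-odds, ln(0.028807) = -3.5472.
Add log likelihood ratio: ln(2.8276) = 1.0394.
Posterior log-odds = -2.5077, so posterior odds = exp(-2.5077) = 0.081453.

Posterior odds ≈ 0.081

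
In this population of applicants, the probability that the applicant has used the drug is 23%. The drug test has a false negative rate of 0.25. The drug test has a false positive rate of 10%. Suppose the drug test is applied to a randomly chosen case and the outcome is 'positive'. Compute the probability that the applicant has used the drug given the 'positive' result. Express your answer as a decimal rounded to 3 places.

P(H | E) ≈ 0.691

Write H for 'the applicant has used the drug'. Prior odds H:¬H = 0.23/0.77 = 0.29870. For the 'positive' outcome, the likelihood ratio is 0.75/0.1 = 7.5000.
Posterior odds = 0.29870 × 7.5000 = 2.2403, so P(H|E) = 2.2403/(1+2.2403) = 0.691.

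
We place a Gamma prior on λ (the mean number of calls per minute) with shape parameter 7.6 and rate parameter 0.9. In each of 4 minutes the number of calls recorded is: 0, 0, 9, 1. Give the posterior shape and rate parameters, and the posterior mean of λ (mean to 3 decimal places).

Total count ∑xᵢ = 10 over n = 4 minutes.
Gamma is conjugate to the Poisson likelihood: posterior is Gamma(shape = 7.6+10 = 17.6, rate = 0.9+4 = 4.9).
Posterior mean = shape/rate = 17.6/4.9 = 3.592.

Posterior: Gamma(shape=17.6, rate=4.9); mean ≈ 3.592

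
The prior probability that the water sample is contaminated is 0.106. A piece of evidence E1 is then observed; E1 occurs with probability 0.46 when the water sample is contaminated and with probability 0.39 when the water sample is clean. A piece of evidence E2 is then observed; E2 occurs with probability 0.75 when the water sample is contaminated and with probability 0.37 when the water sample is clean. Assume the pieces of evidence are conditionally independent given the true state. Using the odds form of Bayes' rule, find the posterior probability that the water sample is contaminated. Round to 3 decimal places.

Posterior probability ≈ 0.221

Prior odds = 0.106/(1−0.106) = 0.11857. In log-odds, ln(0.11857) = -2.1323.
Add log likelihood ratios: ln(1.1795) + ln(2.0270) = 0.87165.
Posterior log-odds = -1.2606, so posterior odds = exp(-1.2606) = 0.28348. Converting, P(H|E) = 0.28348/1.2835 = 0.221.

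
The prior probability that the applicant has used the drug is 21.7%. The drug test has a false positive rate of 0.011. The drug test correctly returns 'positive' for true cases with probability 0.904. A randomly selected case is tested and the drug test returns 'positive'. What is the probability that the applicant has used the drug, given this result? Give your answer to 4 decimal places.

Write H for 'the applicant has used the drug'. Prior odds H:¬H = 0.217/0.783 = 0.27714. For the 'positive' outcome, the likelihood ratio is 0.904/0.011 = 82.182.
Posterior odds = 0.27714 × 82.182 = 22.776, so P(H|E) = 22.776/(1+22.776) = 0.9579.

P(H | E) ≈ 0.9579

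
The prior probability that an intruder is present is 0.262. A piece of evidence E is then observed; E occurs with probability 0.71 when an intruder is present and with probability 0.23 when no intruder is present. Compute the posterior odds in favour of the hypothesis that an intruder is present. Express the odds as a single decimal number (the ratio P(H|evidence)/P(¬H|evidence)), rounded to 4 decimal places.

Posterior odds ≈ 1.0959

Prior odds = 0.262/(1−0.262) = 0.35501. In log-odds, ln(0.35501) = -1.0356.
Add log likelihood ratio: ln(3.0870) = 1.1272.
Posterior log-odds = 0.091586, so posterior odds = exp(0.091586) = 1.0959.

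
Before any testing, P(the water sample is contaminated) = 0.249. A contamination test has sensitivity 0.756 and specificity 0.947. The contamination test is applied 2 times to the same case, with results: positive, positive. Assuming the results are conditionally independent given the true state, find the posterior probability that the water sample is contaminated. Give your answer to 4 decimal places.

Let H be the event that the water sample is contaminated; start with P(H) = 0.249. P('positive'|H) = 0.756, P('positive'|¬H) = 0.053.
Update on result 1 ('positive'): P(H) ← 0.756·0.2490 / (0.756·0.2490 + 0.053·0.7510) = 0.18824/0.22805 = 0.8255.
Update on result 2 ('positive'): P(H) ← 0.756·0.8255 / (0.756·0.8255 + 0.053·0.1745) = 0.62405/0.63330 = 0.9854.

Posterior P(H) ≈ 0.9854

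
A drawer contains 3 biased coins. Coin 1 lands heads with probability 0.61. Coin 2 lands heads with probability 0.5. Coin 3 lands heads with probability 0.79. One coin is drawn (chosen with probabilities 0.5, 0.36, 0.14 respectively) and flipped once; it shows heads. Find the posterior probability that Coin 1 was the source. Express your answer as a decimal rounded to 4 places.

Posterior probability ≈ 0.5121

P(heads|C1) = 0.61; P(heads|C2) = 0.5; P(heads|C3) = 0.79.
Prior × likelihood for each source: 0.5·0.61=0.3050, 0.36·0.5=0.1800, 0.14·0.79=0.1106. Summing gives P(heads) = 0.59560.
P(Coin 1 | heads) = 0.3050 / 0.59560 = 0.5121.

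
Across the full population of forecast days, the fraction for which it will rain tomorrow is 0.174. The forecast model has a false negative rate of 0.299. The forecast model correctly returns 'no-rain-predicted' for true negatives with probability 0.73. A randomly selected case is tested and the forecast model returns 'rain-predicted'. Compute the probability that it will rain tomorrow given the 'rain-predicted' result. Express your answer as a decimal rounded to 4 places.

P(H | E) ≈ 0.3536

Let H be the event that it will rain tomorrow. P(H) = 0.174, so P(¬H) = 0.826. With E the 'rain-predicted' result, P(E|H) = 0.701 and P(E|¬H) = 0.27.
P(E) = 0.701·0.174 + 0.27·0.826 = 0.12197 + 0.22302 = 0.34499.
By Bayes' theorem, P(H|E) = 0.12197 / 0.34499 = 0.3536.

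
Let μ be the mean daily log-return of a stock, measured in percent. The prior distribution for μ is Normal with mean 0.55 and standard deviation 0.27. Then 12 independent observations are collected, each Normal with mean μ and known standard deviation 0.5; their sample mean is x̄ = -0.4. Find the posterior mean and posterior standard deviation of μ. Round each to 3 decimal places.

Posterior mean ≈ -0.189; posterior SD ≈ 0.127

Prior precision 1/τ₀² = 1/0.27² = 13.7174; data precision n/σ² = 12/0.5² = 48.0000.
Posterior precision = 13.7174 + 48.0000 = 61.7174, giving posterior SD = 1/√61.7174 = 0.127.
Posterior mean = (13.7174·0.55 + 48.0000·-0.4) / 61.7174 = -0.189.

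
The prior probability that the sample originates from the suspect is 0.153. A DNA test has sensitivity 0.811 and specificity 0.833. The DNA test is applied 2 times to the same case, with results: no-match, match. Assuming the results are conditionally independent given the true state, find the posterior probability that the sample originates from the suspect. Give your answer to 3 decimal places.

Posterior P(H) ≈ 0.166

With H the event that the sample originates from the suspect, the joint likelihood of the observed sequence is P(data|H) = 0.189·0.811 = 0.15328 and P(data|¬H) = 0.833·0.167 = 0.13911.
Bayes: P(H|data) = 0.153·0.15328 / (0.153·0.15328 + 0.847·0.13911) = 0.023452/0.14128 = 0.1660.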